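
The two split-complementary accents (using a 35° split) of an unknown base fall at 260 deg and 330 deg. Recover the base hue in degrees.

The accents sit 35° either side of the complement, so the complement is their short-arc midpoint on the wheel.
Short-arc midpoint of 260° and 330°: 295°.
Base is 180° from the complement: 295 − 180 = 115°

115°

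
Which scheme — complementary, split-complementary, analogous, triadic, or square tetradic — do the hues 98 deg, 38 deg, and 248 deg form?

split-complementary

Sort the hues: 38°, 98°, 248°.
Successive gaps around the wheel: 60°, 150°, 150°.
Two 150° gaps and one 60° gap — a base hue opposite a pair of accents 30° either side of its complement — is the split-complementary pattern.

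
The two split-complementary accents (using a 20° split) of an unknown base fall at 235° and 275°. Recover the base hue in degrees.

75°

The accents sit 20° either side of the complement, so the complement is their short-arc midpoint on the wheel.
Short-arc midpoint of 235° and 275°: 255°.
Base is 180° from the complement: 255 − 180 = 75°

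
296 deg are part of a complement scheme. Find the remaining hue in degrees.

116°

The complement sits 180° across the wheel.
The full set through 296° is {116°, 296°}.
Given {296°}, the missing hue is 116°.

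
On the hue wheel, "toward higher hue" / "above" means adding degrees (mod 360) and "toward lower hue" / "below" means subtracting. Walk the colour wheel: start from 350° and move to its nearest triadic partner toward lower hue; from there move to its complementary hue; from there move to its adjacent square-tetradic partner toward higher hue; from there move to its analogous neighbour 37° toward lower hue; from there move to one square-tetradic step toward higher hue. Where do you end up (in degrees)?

193°

350 − 120 = 230°   (triadic ↓)
230 + 180 = 410 → 410 − 360 = 50°   (complement)
50 + 90 = 140°   (square ↑)
140 − 37 = 103°   (analog 37° ↓)
103 + 90 = 193°   (square ↑)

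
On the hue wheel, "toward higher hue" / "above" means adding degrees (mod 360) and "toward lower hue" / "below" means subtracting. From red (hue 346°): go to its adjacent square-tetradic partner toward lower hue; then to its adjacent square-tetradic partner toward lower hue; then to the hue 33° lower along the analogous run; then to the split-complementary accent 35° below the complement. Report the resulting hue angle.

278°

−90° (square ↓): 346 − 90 = 256°
−90° (square ↓): 256 − 90 = 166°
−33° (analog 33° ↓): 166 − 33 = 133°
+145° (split-comp 35° ↓): 133 + 145 = 278°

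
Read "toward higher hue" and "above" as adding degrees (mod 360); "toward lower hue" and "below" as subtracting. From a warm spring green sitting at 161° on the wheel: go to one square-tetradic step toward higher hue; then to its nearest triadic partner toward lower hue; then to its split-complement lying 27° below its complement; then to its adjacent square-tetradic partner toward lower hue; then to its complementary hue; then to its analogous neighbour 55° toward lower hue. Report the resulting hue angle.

square ↑ +90°: 161 + 90 = 251°
triadic ↓ −120°: 251 − 120 = 131°
split-comp 27° ↓ +153°: 131 + 153 = 284°
square ↓ −90°: 284 − 90 = 194°
complement +180°: 194 + 180 = 374 → 374 − 360 = 14°
analog 55° ↓ −55°: 14 − 55 = -41 → -41 + 360 = 319°

319°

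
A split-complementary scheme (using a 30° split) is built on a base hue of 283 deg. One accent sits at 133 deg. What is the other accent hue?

73°

Split-complementary hues sit 30° either side of the complement.
Complement of the base 283°: 283 + 180 = 463 → 463 − 360 = 103°
The given accent 133° is 30° one side of 103°; the other accent sits 30° the other side: 103 − 30 = 73°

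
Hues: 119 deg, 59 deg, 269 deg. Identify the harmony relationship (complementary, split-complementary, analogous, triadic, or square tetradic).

Sort the hues: 59°, 119°, 269°.
Successive gaps around the wheel: 60°, 150°, 150°.
Two 150° gaps and one 60° gap — a base hue opposite a pair of accents 30° either side of its complement — is the split-complementary pattern.

split-complementary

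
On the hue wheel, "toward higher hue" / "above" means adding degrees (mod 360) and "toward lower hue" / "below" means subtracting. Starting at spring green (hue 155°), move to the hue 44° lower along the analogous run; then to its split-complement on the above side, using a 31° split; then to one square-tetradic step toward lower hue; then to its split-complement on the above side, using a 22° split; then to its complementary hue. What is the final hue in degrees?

155 − 44 = 111°   (analog 44° ↓)
111 + 211 = 322°   (split-comp 31° ↑)
322 − 90 = 232°   (square ↓)
232 + 202 = 434 → 434 − 360 = 74°   (split-comp 22° ↑)
74 + 180 = 254°   (complement)

254°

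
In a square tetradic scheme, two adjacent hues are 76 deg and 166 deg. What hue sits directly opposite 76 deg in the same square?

256°

A square tetradic scheme places four hues 90° apart; opposite corners are 180° apart.
76 + 180 = 256°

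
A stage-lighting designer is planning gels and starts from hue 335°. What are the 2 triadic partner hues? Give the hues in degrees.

A triad places three hues 120° apart.
335 + 120 = 455 → 455 − 360 = 95°
335 + 240 = 575 → 575 − 360 = 215°

95° and 215°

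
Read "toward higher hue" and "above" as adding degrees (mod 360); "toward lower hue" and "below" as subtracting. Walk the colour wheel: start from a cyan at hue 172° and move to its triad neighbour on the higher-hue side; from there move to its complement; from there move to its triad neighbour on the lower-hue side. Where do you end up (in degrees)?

triadic ↑ +120°: 172 + 120 = 292°
complement +180°: 292 + 180 = 472 → 472 − 360 = 112°
triadic ↓ −120°: 112 − 120 = -8 → -8 + 360 = 352°

352°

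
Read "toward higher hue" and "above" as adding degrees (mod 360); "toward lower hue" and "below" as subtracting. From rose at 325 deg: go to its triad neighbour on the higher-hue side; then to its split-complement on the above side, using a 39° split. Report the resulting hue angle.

304°

triadic ↑ +120°: 325 + 120 = 445 → 445 − 360 = 85°
split-comp 39° ↑ +219°: 85 + 219 = 304°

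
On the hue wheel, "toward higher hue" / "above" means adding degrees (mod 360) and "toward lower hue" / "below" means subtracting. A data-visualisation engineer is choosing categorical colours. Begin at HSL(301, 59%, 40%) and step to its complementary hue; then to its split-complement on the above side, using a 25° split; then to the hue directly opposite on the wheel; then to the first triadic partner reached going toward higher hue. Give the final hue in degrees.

+180° (complement): 301 + 180 = 481 → 481 − 360 = 121°
+205° (split-comp 25° ↑): 121 + 205 = 326°
+180° (complement): 326 + 180 = 506 → 506 − 360 = 146°
+120° (triadic ↑): 146 + 120 = 266°

266°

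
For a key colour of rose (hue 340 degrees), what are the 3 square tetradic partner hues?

70°, 160°, and 250°

340 + 90 = 430 → 430 − 360 = 70°
340 + 180 = 520 → 520 − 360 = 160°
340 + 270 = 610 → 610 − 360 = 250°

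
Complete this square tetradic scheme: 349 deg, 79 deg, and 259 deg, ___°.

A square tetradic scheme places four hues every 90°.
The full set through 79° is {79°, 169°, 259°, 349°}.
Given {79°, 259°, 349°}, the missing hue is 169°.

169°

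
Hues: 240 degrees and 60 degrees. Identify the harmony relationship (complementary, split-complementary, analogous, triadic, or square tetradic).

complementary

Sort the hues: 60°, 240°.
Successive gaps around the wheel: 180°, 180°.
Two hues 180° apart are complementary.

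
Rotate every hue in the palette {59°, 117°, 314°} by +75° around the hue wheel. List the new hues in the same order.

134°, 192°, 29°

59 + 75 = 134°
117 + 75 = 192°
314 + 75 = 389 → 389 − 360 = 29°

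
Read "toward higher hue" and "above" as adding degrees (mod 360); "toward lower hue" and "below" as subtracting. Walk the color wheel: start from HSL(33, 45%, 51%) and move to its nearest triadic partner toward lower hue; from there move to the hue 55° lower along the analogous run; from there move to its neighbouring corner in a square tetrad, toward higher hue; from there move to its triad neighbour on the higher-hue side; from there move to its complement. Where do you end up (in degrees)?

triadic ↓ −120°: 33 − 120 = -87 → -87 + 360 = 273°
analog 55° ↓ −55°: 273 − 55 = 218°
square ↑ +90°: 218 + 90 = 308°
triadic ↑ +120°: 308 + 120 = 428 → 428 − 360 = 68°
complement +180°: 68 + 180 = 248°

248°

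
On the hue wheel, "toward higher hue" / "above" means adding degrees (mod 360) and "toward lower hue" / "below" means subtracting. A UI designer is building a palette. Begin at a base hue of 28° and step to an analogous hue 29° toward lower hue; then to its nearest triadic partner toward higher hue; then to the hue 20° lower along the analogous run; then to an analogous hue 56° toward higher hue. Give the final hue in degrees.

155°

−29° (analog 29° ↓): 28 − 29 = -1 → -1 + 360 = 359°
+120° (triadic ↑): 359 + 120 = 479 → 479 − 360 = 119°
−20° (analog 20° ↓): 119 − 20 = 99°
+56° (analog 56° ↑): 99 + 56 = 155°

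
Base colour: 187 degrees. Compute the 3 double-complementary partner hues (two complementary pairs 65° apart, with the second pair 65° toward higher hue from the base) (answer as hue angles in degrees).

A rectangular tetradic uses two complementary pairs 65° apart: offsets 0°, 65°, 180°, 245°.
187 + 65 = 252°
187 + 180 = 367 → 367 − 360 = 7°
187 + 245 = 432 → 432 − 360 = 72°

252°, 7° and 72°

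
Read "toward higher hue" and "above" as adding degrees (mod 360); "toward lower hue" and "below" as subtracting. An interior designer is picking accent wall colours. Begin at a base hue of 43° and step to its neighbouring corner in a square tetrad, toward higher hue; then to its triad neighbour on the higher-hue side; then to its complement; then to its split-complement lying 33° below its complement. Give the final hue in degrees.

square ↑ +90°: 43 + 90 = 133°
triadic ↑ +120°: 133 + 120 = 253°
complement +180°: 253 + 180 = 433 → 433 − 360 = 73°
split-comp 33° ↓ +147°: 73 + 147 = 220°

220°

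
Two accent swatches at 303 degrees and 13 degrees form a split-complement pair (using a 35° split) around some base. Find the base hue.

The accents sit 35° either side of the complement, so the complement is their short-arc midpoint on the wheel.
Short-arc midpoint of 303° and 13°: 338°.
Base is 180° from the complement: 338 − 180 = 158°

158°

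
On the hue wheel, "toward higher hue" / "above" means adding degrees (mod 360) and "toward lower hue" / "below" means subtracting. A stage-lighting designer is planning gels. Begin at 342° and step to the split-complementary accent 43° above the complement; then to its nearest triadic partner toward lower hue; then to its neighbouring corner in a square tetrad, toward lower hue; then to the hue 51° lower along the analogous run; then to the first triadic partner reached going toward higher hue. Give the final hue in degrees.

split-comp 43° ↑ +223°: 342 + 223 = 565 → 565 − 360 = 205°
triadic ↓ −120°: 205 − 120 = 85°
square ↓ −90°: 85 − 90 = -5 → -5 + 360 = 355°
analog 51° ↓ −51°: 355 − 51 = 304°
triadic ↑ +120°: 304 + 120 = 424 → 424 − 360 = 64°

64°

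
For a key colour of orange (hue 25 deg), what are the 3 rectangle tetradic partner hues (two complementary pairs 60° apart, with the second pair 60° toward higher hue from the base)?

A rectangular tetradic uses two complementary pairs 60° apart: offsets 0°, 60°, 180°, 240°.
25 + 60 = 85°
25 + 180 = 205°
25 + 240 = 265°

85°, 205° and 265°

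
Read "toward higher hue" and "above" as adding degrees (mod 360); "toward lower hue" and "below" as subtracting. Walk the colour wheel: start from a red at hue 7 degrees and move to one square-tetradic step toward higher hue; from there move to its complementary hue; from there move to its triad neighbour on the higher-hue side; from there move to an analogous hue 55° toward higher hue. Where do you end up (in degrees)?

7 + 90 = 97°   (square ↑)
97 + 180 = 277°   (complement)
277 + 120 = 397 → 397 − 360 = 37°   (triadic ↑)
37 + 55 = 92°   (analog 55° ↑)

92°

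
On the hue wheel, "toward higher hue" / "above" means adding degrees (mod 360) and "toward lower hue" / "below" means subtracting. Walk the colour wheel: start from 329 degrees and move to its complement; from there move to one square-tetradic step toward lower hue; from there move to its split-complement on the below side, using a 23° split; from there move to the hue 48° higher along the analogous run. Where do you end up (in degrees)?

complement +180°: 329 + 180 = 509 → 509 − 360 = 149°
square ↓ −90°: 149 − 90 = 59°
split-comp 23° ↓ +157°: 59 + 157 = 216°
analog 48° ↑ +48°: 216 + 48 = 264°

264°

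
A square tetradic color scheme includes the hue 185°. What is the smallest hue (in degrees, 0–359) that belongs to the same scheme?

A square tetradic scheme places four hues every 90°.
The full set through 185° is {5°, 95°, 185°, 275°}.

5°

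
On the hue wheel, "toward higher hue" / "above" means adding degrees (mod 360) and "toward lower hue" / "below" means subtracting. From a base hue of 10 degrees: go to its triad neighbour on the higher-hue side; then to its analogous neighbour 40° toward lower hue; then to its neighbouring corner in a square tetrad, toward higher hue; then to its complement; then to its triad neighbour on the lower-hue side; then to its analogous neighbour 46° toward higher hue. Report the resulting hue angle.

286°

triadic ↑ +120°: 10 + 120 = 130°
analog 40° ↓ −40°: 130 − 40 = 90°
square ↑ +90°: 90 + 90 = 180°
complement +180°: 180 + 180 = 360 → 360 − 360 = 0°
triadic ↓ −120°: 0 − 120 = -120 → -120 + 360 = 240°
analog 46° ↑ +46°: 240 + 46 = 286°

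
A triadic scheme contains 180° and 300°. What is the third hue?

60°

A triad spaces three hues 120° apart.
The full set is {60°, 180°, 300°}.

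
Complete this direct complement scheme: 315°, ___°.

135°

The complement sits 180° across the wheel.
The full set through 315° is {135°, 315°}.
Given {315°}, the missing hue is 135°.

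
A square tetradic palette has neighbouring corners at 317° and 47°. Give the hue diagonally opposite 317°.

A square tetradic scheme places four hues 90° apart; opposite corners are 180° apart.
317 + 180 = 497 → 497 − 360 = 137°

137°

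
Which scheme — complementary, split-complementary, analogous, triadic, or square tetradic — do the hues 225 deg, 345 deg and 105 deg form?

triadic

Sort the hues: 105°, 225°, 345°.
Successive gaps around the wheel: 120°, 120°, 120°.
Three hues equally spaced 120° apart form a triad.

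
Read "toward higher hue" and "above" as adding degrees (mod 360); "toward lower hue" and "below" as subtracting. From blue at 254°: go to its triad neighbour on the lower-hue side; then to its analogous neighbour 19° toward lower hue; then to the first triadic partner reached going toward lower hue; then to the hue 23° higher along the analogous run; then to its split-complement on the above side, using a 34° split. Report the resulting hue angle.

232°

−120° (triadic ↓): 254 − 120 = 134°
−19° (analog 19° ↓): 134 − 19 = 115°
−120° (triadic ↓): 115 − 120 = -5 → -5 + 360 = 355°
+23° (analog 23° ↑): 355 + 23 = 378 → 378 − 360 = 18°
+214° (split-comp 34° ↑): 18 + 214 = 232°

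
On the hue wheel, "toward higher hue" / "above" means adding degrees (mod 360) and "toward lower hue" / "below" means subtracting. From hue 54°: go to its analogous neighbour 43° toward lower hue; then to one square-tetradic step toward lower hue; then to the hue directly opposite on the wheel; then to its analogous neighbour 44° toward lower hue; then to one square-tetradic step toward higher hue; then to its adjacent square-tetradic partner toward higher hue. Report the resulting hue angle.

−43° (analog 43° ↓): 54 − 43 = 11°
−90° (square ↓): 11 − 90 = -79 → -79 + 360 = 281°
+180° (complement): 281 + 180 = 461 → 461 − 360 = 101°
−44° (analog 44° ↓): 101 − 44 = 57°
+90° (square ↑): 57 + 90 = 147°
+90° (square ↑): 147 + 90 = 237°

237°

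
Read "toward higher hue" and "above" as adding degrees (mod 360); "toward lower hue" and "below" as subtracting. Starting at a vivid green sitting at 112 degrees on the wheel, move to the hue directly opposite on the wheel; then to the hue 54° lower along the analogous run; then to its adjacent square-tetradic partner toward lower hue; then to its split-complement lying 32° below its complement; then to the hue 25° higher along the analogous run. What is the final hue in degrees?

112 + 180 = 292°   (complement)
292 − 54 = 238°   (analog 54° ↓)
238 − 90 = 148°   (square ↓)
148 + 148 = 296°   (split-comp 32° ↓)
296 + 25 = 321°   (analog 25° ↑)

321°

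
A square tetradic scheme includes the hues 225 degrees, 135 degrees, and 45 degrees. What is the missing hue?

315°

A square tetradic scheme places four hues every 90°.
The full set through 45° is {45°, 135°, 225°, 315°}.
Given {45°, 135°, 225°}, the missing hue is 315°.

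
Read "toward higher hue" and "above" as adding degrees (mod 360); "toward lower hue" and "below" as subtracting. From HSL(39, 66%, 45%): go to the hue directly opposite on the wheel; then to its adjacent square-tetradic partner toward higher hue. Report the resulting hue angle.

complement +180°: 39 + 180 = 219°
square ↑ +90°: 219 + 90 = 309°

309°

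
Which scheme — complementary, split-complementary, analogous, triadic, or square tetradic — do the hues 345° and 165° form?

complementary

Sort the hues: 165°, 345°.
Successive gaps around the wheel: 180°, 180°.
Two hues 180° apart are complementary.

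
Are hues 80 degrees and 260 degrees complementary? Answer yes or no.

yes

Angular distance: |80 − 260| = 180 = 180°.
Complementary requires 180°.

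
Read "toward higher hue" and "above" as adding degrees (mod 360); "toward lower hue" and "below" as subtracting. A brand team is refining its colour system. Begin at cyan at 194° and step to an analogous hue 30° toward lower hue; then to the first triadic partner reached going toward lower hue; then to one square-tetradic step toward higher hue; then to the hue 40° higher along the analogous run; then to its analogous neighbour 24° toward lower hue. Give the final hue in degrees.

analog 30° ↓ −30°: 194 − 30 = 164°
triadic ↓ −120°: 164 − 120 = 44°
square ↑ +90°: 44 + 90 = 134°
analog 40° ↑ +40°: 134 + 40 = 174°
analog 24° ↓ −24°: 174 − 24 = 150°

150°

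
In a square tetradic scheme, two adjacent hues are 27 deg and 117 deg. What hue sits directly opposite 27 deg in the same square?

A square tetradic scheme places four hues 90° apart; opposite corners are 180° apart.
27 + 180 = 207°

207°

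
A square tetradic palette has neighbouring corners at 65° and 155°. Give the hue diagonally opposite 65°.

245°

A square tetradic scheme places four hues 90° apart; opposite corners are 180° apart.
65 + 180 = 245°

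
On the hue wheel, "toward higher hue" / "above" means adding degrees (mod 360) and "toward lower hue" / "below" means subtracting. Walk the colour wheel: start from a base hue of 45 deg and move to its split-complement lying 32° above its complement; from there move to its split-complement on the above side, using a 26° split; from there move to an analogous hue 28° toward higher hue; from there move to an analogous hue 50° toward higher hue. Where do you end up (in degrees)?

181°

split-comp 32° ↑ +212°: 45 + 212 = 257°
split-comp 26° ↑ +206°: 257 + 206 = 463 → 463 − 360 = 103°
analog 28° ↑ +28°: 103 + 28 = 131°
analog 50° ↑ +50°: 131 + 50 = 181°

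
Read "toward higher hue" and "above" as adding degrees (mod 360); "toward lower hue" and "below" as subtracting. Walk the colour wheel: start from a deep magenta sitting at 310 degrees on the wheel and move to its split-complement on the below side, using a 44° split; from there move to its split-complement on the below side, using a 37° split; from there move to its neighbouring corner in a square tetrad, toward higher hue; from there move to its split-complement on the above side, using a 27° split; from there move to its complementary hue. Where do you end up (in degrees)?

310 + 136 = 446 → 446 − 360 = 86°   (split-comp 44° ↓)
86 + 143 = 229°   (split-comp 37° ↓)
229 + 90 = 319°   (square ↑)
319 + 207 = 526 → 526 − 360 = 166°   (split-comp 27° ↑)
166 + 180 = 346°   (complement)

346°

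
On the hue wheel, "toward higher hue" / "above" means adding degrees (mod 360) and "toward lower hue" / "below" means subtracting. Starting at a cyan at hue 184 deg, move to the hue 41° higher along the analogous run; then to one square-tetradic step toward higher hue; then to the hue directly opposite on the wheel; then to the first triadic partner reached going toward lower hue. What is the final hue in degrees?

15°

analog 41° ↑ +41°: 184 + 41 = 225°
square ↑ +90°: 225 + 90 = 315°
complement +180°: 315 + 180 = 495 → 495 − 360 = 135°
triadic ↓ −120°: 135 − 120 = 15°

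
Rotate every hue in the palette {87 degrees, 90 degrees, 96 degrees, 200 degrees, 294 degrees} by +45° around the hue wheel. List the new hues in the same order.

132°, 135°, 141°, 245°, 339°

87 + 45 = 132°
90 + 45 = 135°
96 + 45 = 141°
200 + 45 = 245°
294 + 45 = 339°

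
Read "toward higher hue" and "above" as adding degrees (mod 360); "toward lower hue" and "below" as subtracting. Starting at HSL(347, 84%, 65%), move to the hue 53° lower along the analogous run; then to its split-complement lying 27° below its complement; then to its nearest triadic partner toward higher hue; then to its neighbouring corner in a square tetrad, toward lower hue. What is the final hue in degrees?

117°

347 − 53 = 294°   (analog 53° ↓)
294 + 153 = 447 → 447 − 360 = 87°   (split-comp 27° ↓)
87 + 120 = 207°   (triadic ↑)
207 − 90 = 117°   (square ↓)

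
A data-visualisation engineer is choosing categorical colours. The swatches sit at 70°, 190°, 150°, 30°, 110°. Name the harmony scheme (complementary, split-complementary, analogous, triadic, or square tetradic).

Sort the hues: 30°, 70°, 110°, 150°, 190°.
Successive gaps around the wheel: 40°, 40°, 40°, 40°, 200°.
A run of hues at equal small steps (40°) with one large closing gap is an analogous group.

analogous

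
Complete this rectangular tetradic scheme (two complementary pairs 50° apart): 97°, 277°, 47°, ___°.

227°

A rectangular tetradic uses two complementary pairs 50° apart: offsets 0°, 50°, 180°, 230°.
Among {47°, 97°, 277°}, 97° and 277° are a 180° pair.
The remaining hue 47° needs its own complement: 47 + 180 = 227°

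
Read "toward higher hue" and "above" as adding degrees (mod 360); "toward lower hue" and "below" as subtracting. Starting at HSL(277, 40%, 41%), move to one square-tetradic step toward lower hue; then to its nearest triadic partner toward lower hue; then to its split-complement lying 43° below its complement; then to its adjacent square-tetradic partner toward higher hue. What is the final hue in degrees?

294°

−90° (square ↓): 277 − 90 = 187°
−120° (triadic ↓): 187 − 120 = 67°
+137° (split-comp 43° ↓): 67 + 137 = 204°
+90° (square ↑): 204 + 90 = 294°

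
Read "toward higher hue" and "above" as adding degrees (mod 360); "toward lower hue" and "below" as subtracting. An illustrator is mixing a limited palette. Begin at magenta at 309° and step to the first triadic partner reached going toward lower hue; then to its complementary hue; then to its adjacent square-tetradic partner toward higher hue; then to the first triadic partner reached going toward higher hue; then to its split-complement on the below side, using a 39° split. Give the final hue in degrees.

0°

−120° (triadic ↓): 309 − 120 = 189°
+180° (complement): 189 + 180 = 369 → 369 − 360 = 9°
+90° (square ↑): 9 + 90 = 99°
+120° (triadic ↑): 99 + 120 = 219°
+141° (split-comp 39° ↓): 219 + 141 = 360 → 360 − 360 = 0°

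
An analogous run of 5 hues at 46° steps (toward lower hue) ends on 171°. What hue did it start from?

4 steps of 46° (toward lower hue) give a net shift of −184°.
Start = end − shift: 171 + 184 = 355°

355°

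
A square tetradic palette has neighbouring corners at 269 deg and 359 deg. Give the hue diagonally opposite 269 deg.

A square tetradic scheme places four hues 90° apart; opposite corners are 180° apart.
269 + 180 = 449 → 449 − 360 = 89°

89°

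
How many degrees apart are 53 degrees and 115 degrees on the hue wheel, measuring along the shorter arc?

62°

|53 − 115| = 62.
62 ≤ 180, so the shorter arc is 62°.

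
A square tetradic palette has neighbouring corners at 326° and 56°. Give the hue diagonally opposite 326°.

A square tetradic scheme places four hues 90° apart; opposite corners are 180° apart.
326 + 180 = 506 → 506 − 360 = 146°

146°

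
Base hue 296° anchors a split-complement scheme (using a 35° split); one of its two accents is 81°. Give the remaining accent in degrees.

151°

Split-complementary hues sit 35° either side of the complement.
Complement of the base 296°: 296 + 180 = 476 → 476 − 360 = 116°
The given accent 81° is 35° one side of 116°; the other accent sits 35° the other side: 116 + 35 = 151°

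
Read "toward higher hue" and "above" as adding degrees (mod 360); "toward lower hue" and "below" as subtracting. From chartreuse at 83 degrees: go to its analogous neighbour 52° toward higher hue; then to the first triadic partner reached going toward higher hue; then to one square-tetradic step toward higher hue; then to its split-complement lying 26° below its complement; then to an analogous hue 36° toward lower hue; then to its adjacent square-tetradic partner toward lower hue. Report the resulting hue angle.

83 + 52 = 135°   (analog 52° ↑)
135 + 120 = 255°   (triadic ↑)
255 + 90 = 345°   (square ↑)
345 + 154 = 499 → 499 − 360 = 139°   (split-comp 26° ↓)
139 − 36 = 103°   (analog 36° ↓)
103 − 90 = 13°   (square ↓)

13°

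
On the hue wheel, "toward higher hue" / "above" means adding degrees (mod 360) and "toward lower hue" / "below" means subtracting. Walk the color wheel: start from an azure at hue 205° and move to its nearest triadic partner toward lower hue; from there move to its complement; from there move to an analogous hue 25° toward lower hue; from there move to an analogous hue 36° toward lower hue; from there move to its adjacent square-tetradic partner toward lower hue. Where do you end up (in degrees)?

114°

205 − 120 = 85°   (triadic ↓)
85 + 180 = 265°   (complement)
265 − 25 = 240°   (analog 25° ↓)
240 − 36 = 204°   (analog 36° ↓)
204 − 90 = 114°   (square ↓)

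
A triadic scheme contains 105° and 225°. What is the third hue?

A triad spaces three hues 120° apart.
The full set is {105°, 225°, 345°}.

345°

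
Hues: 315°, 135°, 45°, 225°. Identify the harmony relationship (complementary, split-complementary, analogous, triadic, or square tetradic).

square tetradic

Sort the hues: 45°, 135°, 225°, 315°.
Successive gaps around the wheel: 90°, 90°, 90°, 90°.
Four hues every 90° form a square tetradic scheme.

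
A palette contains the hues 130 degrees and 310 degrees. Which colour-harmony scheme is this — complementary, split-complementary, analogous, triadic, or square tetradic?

complementary

Sort the hues: 130°, 310°.
Successive gaps around the wheel: 180°, 180°.
Two hues 180° apart are complementary.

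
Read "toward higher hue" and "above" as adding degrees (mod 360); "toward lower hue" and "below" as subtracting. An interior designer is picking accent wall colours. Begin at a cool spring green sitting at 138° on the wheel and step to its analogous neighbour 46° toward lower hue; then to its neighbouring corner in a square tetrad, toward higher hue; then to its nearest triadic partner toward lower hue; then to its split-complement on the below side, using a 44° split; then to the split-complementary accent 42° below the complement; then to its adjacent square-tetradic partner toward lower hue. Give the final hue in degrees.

−46° (analog 46° ↓): 138 − 46 = 92°
+90° (square ↑): 92 + 90 = 182°
−120° (triadic ↓): 182 − 120 = 62°
+136° (split-comp 44° ↓): 62 + 136 = 198°
+138° (split-comp 42° ↓): 198 + 138 = 336°
−90° (square ↓): 336 − 90 = 246°

246°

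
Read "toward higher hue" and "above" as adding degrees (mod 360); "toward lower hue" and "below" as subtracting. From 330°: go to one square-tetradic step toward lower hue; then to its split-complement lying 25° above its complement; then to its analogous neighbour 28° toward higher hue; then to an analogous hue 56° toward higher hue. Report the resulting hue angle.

330 − 90 = 240°   (square ↓)
240 + 205 = 445 → 445 − 360 = 85°   (split-comp 25° ↑)
85 + 28 = 113°   (analog 28° ↑)
113 + 56 = 169°   (analog 56° ↑)

169°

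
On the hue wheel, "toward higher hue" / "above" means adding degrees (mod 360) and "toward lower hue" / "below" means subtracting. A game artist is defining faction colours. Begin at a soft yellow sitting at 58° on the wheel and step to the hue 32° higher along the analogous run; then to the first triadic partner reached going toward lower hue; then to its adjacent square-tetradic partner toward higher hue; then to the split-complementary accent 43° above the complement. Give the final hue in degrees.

analog 32° ↑ +32°: 58 + 32 = 90°
triadic ↓ −120°: 90 − 120 = -30 → -30 + 360 = 330°
square ↑ +90°: 330 + 90 = 420 → 420 − 360 = 60°
split-comp 43° ↑ +223°: 60 + 223 = 283°

283°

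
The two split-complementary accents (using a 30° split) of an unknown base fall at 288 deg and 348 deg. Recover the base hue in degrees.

138°

The accents sit 30° either side of the complement, so the complement is their short-arc midpoint on the wheel.
Short-arc midpoint of 288° and 348°: 318°.
Base is 180° from the complement: 318 − 180 = 138°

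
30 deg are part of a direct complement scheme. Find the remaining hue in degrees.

The complement sits 180° across the wheel.
The full set through 30° is {30°, 210°}.
Given {30°}, the missing hue is 210°.

210°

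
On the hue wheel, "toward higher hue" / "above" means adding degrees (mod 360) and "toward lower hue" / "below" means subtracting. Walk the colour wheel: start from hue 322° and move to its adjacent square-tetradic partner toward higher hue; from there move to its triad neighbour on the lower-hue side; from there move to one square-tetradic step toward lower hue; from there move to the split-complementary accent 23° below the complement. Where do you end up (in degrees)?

square ↑ +90°: 322 + 90 = 412 → 412 − 360 = 52°
triadic ↓ −120°: 52 − 120 = -68 → -68 + 360 = 292°
square ↓ −90°: 292 − 90 = 202°
split-comp 23° ↓ +157°: 202 + 157 = 359°

359°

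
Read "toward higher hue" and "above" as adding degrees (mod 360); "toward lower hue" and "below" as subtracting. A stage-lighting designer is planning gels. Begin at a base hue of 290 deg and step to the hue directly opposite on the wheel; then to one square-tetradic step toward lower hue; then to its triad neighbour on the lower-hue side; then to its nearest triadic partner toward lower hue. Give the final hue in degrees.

+180° (complement): 290 + 180 = 470 → 470 − 360 = 110°
−90° (square ↓): 110 − 90 = 20°
−120° (triadic ↓): 20 − 120 = -100 → -100 + 360 = 260°
−120° (triadic ↓): 260 − 120 = 140°

140°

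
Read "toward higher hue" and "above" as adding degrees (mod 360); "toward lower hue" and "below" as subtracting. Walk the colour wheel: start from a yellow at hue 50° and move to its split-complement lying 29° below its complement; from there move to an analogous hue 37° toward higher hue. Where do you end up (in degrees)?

50 + 151 = 201°   (split-comp 29° ↓)
201 + 37 = 238°   (analog 37° ↑)

238°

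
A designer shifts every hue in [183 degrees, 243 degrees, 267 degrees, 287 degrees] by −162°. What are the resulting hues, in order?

21°, 81°, 105°, 125°

183 − 162 = 21°
243 − 162 = 81°
267 − 162 = 105°
287 − 162 = 125°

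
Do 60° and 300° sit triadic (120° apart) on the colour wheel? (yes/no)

Angular distance: |60 − 300| = 240; shorter arc = 360 − 240 = 120°.
Triadic (120° apart) requires 120°.

yes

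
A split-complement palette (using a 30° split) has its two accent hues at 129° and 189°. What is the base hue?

339°

The accents sit 30° either side of the complement, so the complement is their short-arc midpoint on the wheel.
Short-arc midpoint of 129° and 189°: 159°.
Base is 180° from the complement: 159 − 180 = -21 → -21 + 360 = 339°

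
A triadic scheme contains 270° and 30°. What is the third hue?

150°

A triad spaces three hues 120° apart.
The full set is {30°, 150°, 270°}.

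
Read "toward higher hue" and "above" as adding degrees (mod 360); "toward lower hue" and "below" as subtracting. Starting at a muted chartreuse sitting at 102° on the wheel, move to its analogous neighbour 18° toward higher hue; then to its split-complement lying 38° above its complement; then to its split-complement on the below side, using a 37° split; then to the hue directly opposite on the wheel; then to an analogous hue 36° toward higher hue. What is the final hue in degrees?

analog 18° ↑ +18°: 102 + 18 = 120°
split-comp 38° ↑ +218°: 120 + 218 = 338°
split-comp 37° ↓ +143°: 338 + 143 = 481 → 481 − 360 = 121°
complement +180°: 121 + 180 = 301°
analog 36° ↑ +36°: 301 + 36 = 337°

337°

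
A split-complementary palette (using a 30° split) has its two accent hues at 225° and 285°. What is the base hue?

The accents sit 30° either side of the complement, so the complement is their short-arc midpoint on the wheel.
Short-arc midpoint of 225° and 285°: 255°.
Base is 180° from the complement: 255 − 180 = 75°

75°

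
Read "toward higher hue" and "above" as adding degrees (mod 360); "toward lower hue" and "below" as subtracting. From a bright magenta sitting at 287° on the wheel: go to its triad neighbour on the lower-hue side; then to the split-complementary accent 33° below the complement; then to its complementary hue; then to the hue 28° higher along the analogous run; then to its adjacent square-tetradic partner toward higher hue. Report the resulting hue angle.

triadic ↓ −120°: 287 − 120 = 167°
split-comp 33° ↓ +147°: 167 + 147 = 314°
complement +180°: 314 + 180 = 494 → 494 − 360 = 134°
analog 28° ↑ +28°: 134 + 28 = 162°
square ↑ +90°: 162 + 90 = 252°

252°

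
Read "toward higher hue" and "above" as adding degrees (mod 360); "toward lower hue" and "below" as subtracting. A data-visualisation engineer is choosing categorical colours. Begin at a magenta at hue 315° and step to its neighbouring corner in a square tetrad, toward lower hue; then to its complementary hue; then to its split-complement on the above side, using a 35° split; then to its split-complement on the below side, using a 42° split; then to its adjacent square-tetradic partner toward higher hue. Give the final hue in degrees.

−90° (square ↓): 315 − 90 = 225°
+180° (complement): 225 + 180 = 405 → 405 − 360 = 45°
+215° (split-comp 35° ↑): 45 + 215 = 260°
+138° (split-comp 42° ↓): 260 + 138 = 398 → 398 − 360 = 38°
+90° (square ↑): 38 + 90 = 128°

128°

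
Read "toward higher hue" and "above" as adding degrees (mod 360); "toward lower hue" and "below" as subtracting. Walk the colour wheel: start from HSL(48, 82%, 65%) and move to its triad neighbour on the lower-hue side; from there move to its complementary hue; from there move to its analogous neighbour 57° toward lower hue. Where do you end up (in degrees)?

51°

triadic ↓ −120°: 48 − 120 = -72 → -72 + 360 = 288°
complement +180°: 288 + 180 = 468 → 468 − 360 = 108°
analog 57° ↓ −57°: 108 − 57 = 51°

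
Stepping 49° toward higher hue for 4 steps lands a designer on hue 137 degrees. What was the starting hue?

301°

4 steps of 49° (toward higher hue) give a net shift of +196°.
Start = end − shift: 137 − 196 = -59 → -59 + 360 = 301°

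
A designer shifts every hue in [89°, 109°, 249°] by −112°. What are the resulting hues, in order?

337°, 357°, 137°

89 − 112 = -23 → -23 + 360 = 337°
109 − 112 = -3 → -3 + 360 = 357°
249 − 112 = 137°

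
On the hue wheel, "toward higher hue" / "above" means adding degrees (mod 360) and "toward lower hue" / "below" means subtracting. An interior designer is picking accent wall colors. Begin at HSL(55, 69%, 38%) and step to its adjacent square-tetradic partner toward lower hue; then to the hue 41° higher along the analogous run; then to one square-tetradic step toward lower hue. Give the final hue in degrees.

square ↓ −90°: 55 − 90 = -35 → -35 + 360 = 325°
analog 41° ↑ +41°: 325 + 41 = 366 → 366 − 360 = 6°
square ↓ −90°: 6 − 90 = -84 → -84 + 360 = 276°

276°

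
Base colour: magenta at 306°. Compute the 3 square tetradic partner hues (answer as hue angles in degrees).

A square tetradic scheme places four hues every 90°.
306 + 90 = 396 → 396 − 360 = 36°
306 + 180 = 486 → 486 − 360 = 126°
306 + 270 = 576 → 576 − 360 = 216°

36°, 126° and 216°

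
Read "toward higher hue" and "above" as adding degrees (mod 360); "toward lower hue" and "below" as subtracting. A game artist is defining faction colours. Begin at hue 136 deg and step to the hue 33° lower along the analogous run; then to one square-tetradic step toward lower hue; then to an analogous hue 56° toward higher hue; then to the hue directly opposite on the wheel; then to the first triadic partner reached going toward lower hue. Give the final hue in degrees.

129°

analog 33° ↓ −33°: 136 − 33 = 103°
square ↓ −90°: 103 − 90 = 13°
analog 56° ↑ +56°: 13 + 56 = 69°
complement +180°: 69 + 180 = 249°
triadic ↓ −120°: 249 − 120 = 129°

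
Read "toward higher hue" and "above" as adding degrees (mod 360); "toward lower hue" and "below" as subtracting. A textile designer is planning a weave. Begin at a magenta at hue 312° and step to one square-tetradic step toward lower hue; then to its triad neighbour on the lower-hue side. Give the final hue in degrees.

102°

312 − 90 = 222°   (square ↓)
222 − 120 = 102°   (triadic ↓)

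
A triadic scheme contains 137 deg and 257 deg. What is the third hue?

17°

A triad spaces three hues 120° apart.
The full set is {17°, 137°, 257°}.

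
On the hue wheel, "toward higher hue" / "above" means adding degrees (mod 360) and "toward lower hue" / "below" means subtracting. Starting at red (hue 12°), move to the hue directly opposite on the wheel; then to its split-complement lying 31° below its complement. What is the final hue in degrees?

+180° (complement): 12 + 180 = 192°
+149° (split-comp 31° ↓): 192 + 149 = 341°

341°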